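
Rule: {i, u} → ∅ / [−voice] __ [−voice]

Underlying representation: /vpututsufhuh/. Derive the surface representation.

vpttsfhh

/u/ is a high vowel flanked by voiceless consonants /p/ and /t/, so it deletes.
/u/ is a high vowel flanked by voiceless consonants /t/ and /t/, so it deletes.
/u/ is a high vowel flanked by voiceless consonants /s/ and /f/, so it deletes.
/u/ is a high vowel flanked by voiceless consonants /h/ and /h/, so it deletes.
Surface form: [vpttsfhh].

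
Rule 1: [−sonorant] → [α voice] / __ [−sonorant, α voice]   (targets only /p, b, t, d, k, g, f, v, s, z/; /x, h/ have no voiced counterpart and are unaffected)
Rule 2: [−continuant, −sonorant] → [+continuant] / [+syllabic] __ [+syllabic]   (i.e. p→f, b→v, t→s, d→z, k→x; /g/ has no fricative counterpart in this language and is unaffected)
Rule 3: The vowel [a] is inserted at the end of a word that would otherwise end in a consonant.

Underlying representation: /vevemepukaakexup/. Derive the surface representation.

vevemefuxaaxexupa

Rule 1 (regressive voicing assimilation): no segment meets the environment; /vevemepukaakexup/ is unchanged.
Rule 2 (intervocalic spirantization): /p/ is a stop between vowels /e/ and /u/, so it spirantizes to the fricative [f]. /k/ is a stop between vowels /u/ and /a/, so it spirantizes to the fricative [x]. /k/ is a stop between vowels /a/ and /e/, so it spirantizes to the fricative [x]. /vevemepukaakexup/ → vevemefuxaaxexup.
Rule 3 (final a-epenthesis): the form ends in the consonant /p/, so [a] is inserted word-finally. /vevemefuxaaxexup/ → vevemefuxaaxexupa.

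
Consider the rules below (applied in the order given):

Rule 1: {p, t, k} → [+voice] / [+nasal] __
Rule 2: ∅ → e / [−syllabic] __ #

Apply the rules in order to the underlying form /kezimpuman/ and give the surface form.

Rule 1 (post-nasal voicing): /p/ is a voiceless stop immediately after the nasal /m/, so it voices to [b]. /kezimpuman/ → kezimbuman.
Rule 2 (final e-epenthesis): the form ends in the consonant /n/, so [e] is inserted word-finally. /kezimbuman/ → kezimbumane.

kezimbumane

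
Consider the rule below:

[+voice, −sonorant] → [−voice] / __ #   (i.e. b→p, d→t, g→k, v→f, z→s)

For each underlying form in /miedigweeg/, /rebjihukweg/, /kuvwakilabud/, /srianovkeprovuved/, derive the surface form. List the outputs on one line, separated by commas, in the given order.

/miedigweeg/: /g/ is a voiced obstruent in word-final position, so it devoices to [k]. → [miedigweek].
/rebjihukweg/: /g/ is a voiced obstruent in word-final position, so it devoices to [k]. → [rebjihukwek].
/kuvwakilabud/: /d/ is a voiced obstruent in word-final position, so it devoices to [t]. → [kuvwakilabut].
/srianovkeprovuved/: /d/ is a voiced obstruent in word-final position, so it devoices to [t]. → [srianovkeprovuvet].

miedigweek, rebjihukwek, kuvwakilabut, srianovkeprovuvet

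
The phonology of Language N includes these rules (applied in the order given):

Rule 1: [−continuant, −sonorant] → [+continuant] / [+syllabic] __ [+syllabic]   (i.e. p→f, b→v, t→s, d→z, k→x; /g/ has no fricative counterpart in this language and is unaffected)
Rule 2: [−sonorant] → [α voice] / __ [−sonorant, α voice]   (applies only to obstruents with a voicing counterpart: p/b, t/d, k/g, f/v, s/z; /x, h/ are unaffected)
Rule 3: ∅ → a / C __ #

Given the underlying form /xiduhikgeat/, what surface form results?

xizuhiggeata

Rule 1 (intervocalic spirantization): /d/ is a stop between vowels /i/ and /u/, so it spirantizes to the fricative [z]. /xiduhikgeat/ → xizuhikgeat.
Rule 2 (regressive voicing assimilation): /k/ precedes the voiced obstruent /g/, so it voices to [g] by assimilation. /xizuhikgeat/ → xizuhiggeat.
Rule 3 (final a-epenthesis): the form ends in the consonant /t/, so [a] is inserted word-finally. /xizuhiggeat/ → xizuhiggeata.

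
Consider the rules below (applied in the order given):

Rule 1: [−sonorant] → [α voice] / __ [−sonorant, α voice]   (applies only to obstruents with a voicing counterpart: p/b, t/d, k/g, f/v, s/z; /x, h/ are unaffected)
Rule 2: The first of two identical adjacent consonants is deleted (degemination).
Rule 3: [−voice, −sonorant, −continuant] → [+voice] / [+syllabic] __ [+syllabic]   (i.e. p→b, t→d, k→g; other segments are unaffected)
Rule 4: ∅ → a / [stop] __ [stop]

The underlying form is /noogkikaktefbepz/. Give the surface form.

Rule 1 (regressive voicing assimilation): /g/ precedes the voiceless obstruent /k/, so it devoices to [k] by assimilation. /f/ precedes the voiced obstruent /b/, so it voices to [v] by assimilation. /p/ precedes the voiced obstruent /z/, so it voices to [b] by assimilation. /noogkikaktefbepz/ → nookkikaktevbebz.
Rule 2 (degemination): /kk/ is a geminate; the first /k/ deletes. /nookkikaktevbebz/ → nookikaktevbebz.
Rule 3 (intervocalic voicing): /k/ is a voiceless stop between vowels /o/ and /i/, so it voices to [g]. /k/ is a voiceless stop between vowels /i/ and /a/, so it voices to [g]. /nookikaktevbebz/ → noogigaktevbebz.
Rule 4 (stop-cluster a-epenthesis): /k/ and /t/ form a stop–stop cluster, so [a] is inserted between them. /noogigaktevbebz/ → noogigakatevbebz.

noogigakatevbebz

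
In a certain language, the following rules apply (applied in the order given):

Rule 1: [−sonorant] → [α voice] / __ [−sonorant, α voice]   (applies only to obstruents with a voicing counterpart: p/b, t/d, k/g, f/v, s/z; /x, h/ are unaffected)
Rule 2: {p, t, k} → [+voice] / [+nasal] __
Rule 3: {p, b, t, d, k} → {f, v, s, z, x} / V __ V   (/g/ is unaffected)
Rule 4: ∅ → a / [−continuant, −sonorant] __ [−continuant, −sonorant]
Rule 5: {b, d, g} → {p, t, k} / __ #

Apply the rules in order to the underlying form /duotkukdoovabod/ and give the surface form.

duotakugadoovavot

Rule 1 (regressive voicing assimilation): /k/ precedes the voiced obstruent /d/, so it voices to [g] by assimilation. /duotkukdoovabod/ → duotkugdoovabod.
Rule 2 (post-nasal voicing): no segment meets the environment; /duotkugdoovabod/ is unchanged.
Rule 3 (intervocalic spirantization): /b/ is a stop between vowels /a/ and /o/, so it spirantizes to the fricative [v]. /duotkugdoovabod/ → duotkugdoovavod.
Rule 4 (stop-cluster a-epenthesis): /t/ and /k/ form a stop–stop cluster, so [a] is inserted between them. /g/ and /d/ form a stop–stop cluster, so [a] is inserted between them. /duotkugdoovavod/ → duotakugadoovavod.
Rule 5 (final devoicing): /d/ is a voiced stop in word-final position, so it devoices to [t]. /duotakugadoovavod/ → duotakugadoovavot.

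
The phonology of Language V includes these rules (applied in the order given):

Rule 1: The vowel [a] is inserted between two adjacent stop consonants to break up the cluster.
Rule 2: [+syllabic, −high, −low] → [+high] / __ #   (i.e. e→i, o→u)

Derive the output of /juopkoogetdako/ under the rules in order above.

Rule 1 (stop-cluster a-epenthesis): /p/ and /k/ form a stop–stop cluster, so [a] is inserted between them. /t/ and /d/ form a stop–stop cluster, so [a] is inserted between them. /juopkoogetdako/ → juopakoogetadako.
Rule 2 (final vowel raising): /o/ is a mid vowel in word-final position, so it raises to [u]. /juopakoogetadako/ → juopakoogetadaku.

juopakoogetadaku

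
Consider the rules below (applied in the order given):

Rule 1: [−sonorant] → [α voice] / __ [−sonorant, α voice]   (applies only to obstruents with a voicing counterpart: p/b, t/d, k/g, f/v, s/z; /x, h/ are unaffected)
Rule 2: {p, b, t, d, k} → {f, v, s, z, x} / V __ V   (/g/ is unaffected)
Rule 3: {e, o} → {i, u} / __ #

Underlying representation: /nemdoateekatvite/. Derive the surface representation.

Rule 1 (regressive voicing assimilation): /t/ precedes the voiced obstruent /v/, so it voices to [d] by assimilation. /nemdoateekatvite/ → nemdoateekadvite.
Rule 2 (intervocalic spirantization): /t/ is a stop between vowels /a/ and /e/, so it spirantizes to the fricative [s]. /k/ is a stop between vowels /e/ and /a/, so it spirantizes to the fricative [x]. /t/ is a stop between vowels /i/ and /e/, so it spirantizes to the fricative [s]. /nemdoateekadvite/ → nemdoaseexadvise.
Rule 3 (final vowel raising): /e/ is a mid vowel in word-final position, so it raises to [i]. /nemdoaseexadvise/ → nemdoaseexadvisi.

nemdoaseexadvisi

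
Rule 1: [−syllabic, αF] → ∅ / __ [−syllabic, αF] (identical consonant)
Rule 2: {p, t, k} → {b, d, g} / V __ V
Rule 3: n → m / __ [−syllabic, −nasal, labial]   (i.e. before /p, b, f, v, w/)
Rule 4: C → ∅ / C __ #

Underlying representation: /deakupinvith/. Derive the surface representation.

deagubimvit

Rule 1 (degemination): no segment meets the environment; /deakupinvith/ is unchanged.
Rule 2 (intervocalic voicing): /k/ is a voiceless stop between vowels /a/ and /u/, so it voices to [g]. /p/ is a voiceless stop between vowels /u/ and /i/, so it voices to [b]. /deakupinvith/ → deagubinvith.
Rule 3 (nasal place assimilation): /n/ precedes the labial consonant /v/, so it assimilates in place to [m]. /deagubinvith/ → deagubimvith.
Rule 4 (final cluster simplification): /h/ is the second consonant of a word-final cluster /th/, so it deletes. /deagubimvith/ → deagubimvit.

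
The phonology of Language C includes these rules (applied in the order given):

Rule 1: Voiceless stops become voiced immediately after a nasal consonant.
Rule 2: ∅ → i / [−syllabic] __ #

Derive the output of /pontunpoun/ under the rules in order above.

Rule 1 (post-nasal voicing): /t/ is a voiceless stop immediately after the nasal /n/, so it voices to [d]. /p/ is a voiceless stop immediately after the nasal /n/, so it voices to [b]. /pontunpoun/ → pondunboun.
Rule 2 (final i-epenthesis): the form ends in the consonant /n/, so [i] is inserted word-finally. /pondunboun/ → pondunbouni.

pondunbouni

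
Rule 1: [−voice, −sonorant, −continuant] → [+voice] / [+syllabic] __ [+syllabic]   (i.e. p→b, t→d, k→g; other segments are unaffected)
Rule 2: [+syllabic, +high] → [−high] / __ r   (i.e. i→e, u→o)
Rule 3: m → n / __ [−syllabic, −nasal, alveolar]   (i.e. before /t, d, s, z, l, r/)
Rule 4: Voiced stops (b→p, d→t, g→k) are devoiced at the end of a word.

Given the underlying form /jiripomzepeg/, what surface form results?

jeribonzebek

Rule 1 (intervocalic voicing): /p/ is a voiceless stop between vowels /i/ and /o/, so it voices to [b]. /p/ is a voiceless stop between vowels /e/ and /e/, so it voices to [b]. /jiripomzepeg/ → jiribomzebeg.
Rule 2 (pre-rhotic lowering): /i/ is a high vowel immediately before /r/, so it lowers to [e]. /jiribomzebeg/ → jeribomzebeg.
Rule 3 (nasal place assimilation): /m/ precedes the alveolar consonant /z/, so it assimilates in place to [n]. /jeribomzebeg/ → jeribonzebeg.
Rule 4 (final devoicing): /g/ is a voiced stop in word-final position, so it devoices to [k]. /jeribonzebeg/ → jeribonzebek.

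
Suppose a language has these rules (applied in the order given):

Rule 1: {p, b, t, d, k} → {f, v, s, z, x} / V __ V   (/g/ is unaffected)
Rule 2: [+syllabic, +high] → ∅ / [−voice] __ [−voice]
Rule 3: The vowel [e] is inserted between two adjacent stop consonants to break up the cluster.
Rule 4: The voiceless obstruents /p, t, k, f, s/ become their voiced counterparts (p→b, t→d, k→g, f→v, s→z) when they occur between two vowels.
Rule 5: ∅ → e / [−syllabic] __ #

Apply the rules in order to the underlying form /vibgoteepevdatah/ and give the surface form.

vibegozeevevdazahe

Rule 1 (intervocalic spirantization): /t/ is a stop between vowels /o/ and /e/, so it spirantizes to the fricative [s]. /p/ is a stop between vowels /e/ and /e/, so it spirantizes to the fricative [f]. /t/ is a stop between vowels /a/ and /a/, so it spirantizes to the fricative [s]. /vibgoteepevdatah/ → vibgoseefevdasah.
Rule 2 (high vowel syncope): no segment meets the environment; /vibgoseefevdasah/ is unchanged.
Rule 3 (stop-cluster e-epenthesis): /b/ and /g/ form a stop–stop cluster, so [e] is inserted between them. /vibgoseefevdasah/ → vibegoseefevdasah.
Rule 4 (intervocalic voicing): /s/ is a voiceless obstruent between vowels /o/ and /e/, so it voices to [z]. /f/ is a voiceless obstruent between vowels /e/ and /e/, so it voices to [v]. /s/ is a voiceless obstruent between vowels /a/ and /a/, so it voices to [z]. /vibegoseefevdasah/ → vibegozeevevdazah.
Rule 5 (final e-epenthesis): the form ends in the consonant /h/, so [e] is inserted word-finally. /vibegozeevevdazah/ → vibegozeevevdazahe.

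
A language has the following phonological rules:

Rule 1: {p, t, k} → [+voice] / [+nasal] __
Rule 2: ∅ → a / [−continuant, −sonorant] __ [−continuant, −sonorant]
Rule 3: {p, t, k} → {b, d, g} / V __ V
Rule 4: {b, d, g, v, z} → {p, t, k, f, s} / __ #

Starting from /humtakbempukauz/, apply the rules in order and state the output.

humdagabembugaus

Rule 1 (post-nasal voicing): /t/ is a voiceless stop immediately after the nasal /m/, so it voices to [d]. /p/ is a voiceless stop immediately after the nasal /m/, so it voices to [b]. /humtakbempukauz/ → humdakbembukauz.
Rule 2 (stop-cluster a-epenthesis): /k/ and /b/ form a stop–stop cluster, so [a] is inserted between them. /humdakbembukauz/ → humdakabembukauz.
Rule 3 (intervocalic voicing): /k/ is a voiceless stop between vowels /a/ and /a/, so it voices to [g]. /k/ is a voiceless stop between vowels /u/ and /a/, so it voices to [g]. /humdakabembukauz/ → humdagabembugauz.
Rule 4 (final devoicing): /z/ is a voiced obstruent in word-final position, so it devoices to [s]. /humdagabembugauz/ → humdagabembugaus.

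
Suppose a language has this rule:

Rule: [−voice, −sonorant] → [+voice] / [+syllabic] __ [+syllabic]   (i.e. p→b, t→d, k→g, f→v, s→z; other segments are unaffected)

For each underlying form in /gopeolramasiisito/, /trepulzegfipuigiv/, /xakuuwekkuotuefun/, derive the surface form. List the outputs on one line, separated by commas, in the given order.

gobeolramaziizido, trebulzegfibuigiv, xaguuwekkuoduevun

/gopeolramasiisito/: /p/ is a voiceless obstruent between vowels /o/ and /e/, so it voices to [b]. /s/ is a voiceless obstruent between vowels /a/ and /i/, so it voices to [z]. /s/ is a voiceless obstruent between vowels /i/ and /i/, so it voices to [z]. /t/ is a voiceless obstruent between vowels /i/ and /o/, so it voices to [d]. → [gobeolramaziizido].
/trepulzegfipuigiv/: /p/ is a voiceless obstruent between vowels /e/ and /u/, so it voices to [b]. /p/ is a voiceless obstruent between vowels /i/ and /u/, so it voices to [b]. → [trebulzegfibuigiv].
/xakuuwekkuotuefun/: /k/ is a voiceless obstruent between vowels /a/ and /u/, so it voices to [g]. /t/ is a voiceless obstruent between vowels /o/ and /u/, so it voices to [d]. /f/ is a voiceless obstruent between vowels /e/ and /u/, so it voices to [v]. → [xaguuwekkuoduevun].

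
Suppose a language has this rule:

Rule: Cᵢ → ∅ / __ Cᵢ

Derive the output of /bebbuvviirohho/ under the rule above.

bebuviiroho

/bb/ is a geminate; the first /b/ deletes.
/vv/ is a geminate; the first /v/ deletes.
/hh/ is a geminate; the first /h/ deletes.
The other instances of /b/, /v/, /r/, /h/ do not occur in the required environment and remain unchanged.
Surface form: [bebuviiroho].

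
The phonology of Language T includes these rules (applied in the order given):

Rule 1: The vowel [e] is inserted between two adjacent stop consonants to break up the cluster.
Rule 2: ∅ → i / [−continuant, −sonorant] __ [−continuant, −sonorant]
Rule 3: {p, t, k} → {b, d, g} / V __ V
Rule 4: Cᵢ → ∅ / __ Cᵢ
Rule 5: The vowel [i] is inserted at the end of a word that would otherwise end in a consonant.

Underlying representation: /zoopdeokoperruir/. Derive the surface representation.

Rule 1 (stop-cluster e-epenthesis): /p/ and /d/ form a stop–stop cluster, so [e] is inserted between them. /zoopdeokoperruir/ → zoopedeokoperruir.
Rule 2 (stop-cluster i-epenthesis): no segment meets the environment; /zoopedeokoperruir/ is unchanged.
Rule 3 (intervocalic voicing): /p/ is a voiceless stop between vowels /o/ and /e/, so it voices to [b]. /k/ is a voiceless stop between vowels /o/ and /o/, so it voices to [g]. /p/ is a voiceless stop between vowels /o/ and /e/, so it voices to [b]. /zoopedeokoperruir/ → zoobedeogoberruir.
Rule 4 (degemination): /rr/ is a geminate; the first /r/ deletes. /zoobedeogoberruir/ → zoobedeogoberuir.
Rule 5 (final i-epenthesis): the form ends in the consonant /r/, so [i] is inserted word-finally. /zoobedeogoberuir/ → zoobedeogoberuiri.

zoobedeogoberuiri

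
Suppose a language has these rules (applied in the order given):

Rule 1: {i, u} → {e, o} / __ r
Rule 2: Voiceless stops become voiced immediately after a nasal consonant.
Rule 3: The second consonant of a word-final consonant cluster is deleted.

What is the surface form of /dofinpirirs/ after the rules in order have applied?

Rule 1 (pre-rhotic lowering): /i/ is a high vowel immediately before /r/, so it lowers to [e]. /i/ is a high vowel immediately before /r/, so it lowers to [e]. /dofinpirirs/ → dofinperers.
Rule 2 (post-nasal voicing): /p/ is a voiceless stop immediately after the nasal /n/, so it voices to [b]. /dofinperers/ → dofinberers.
Rule 3 (final cluster simplification): /s/ is the second consonant of a word-final cluster /rs/, so it deletes. /dofinberers/ → dofinberer.

dofinberer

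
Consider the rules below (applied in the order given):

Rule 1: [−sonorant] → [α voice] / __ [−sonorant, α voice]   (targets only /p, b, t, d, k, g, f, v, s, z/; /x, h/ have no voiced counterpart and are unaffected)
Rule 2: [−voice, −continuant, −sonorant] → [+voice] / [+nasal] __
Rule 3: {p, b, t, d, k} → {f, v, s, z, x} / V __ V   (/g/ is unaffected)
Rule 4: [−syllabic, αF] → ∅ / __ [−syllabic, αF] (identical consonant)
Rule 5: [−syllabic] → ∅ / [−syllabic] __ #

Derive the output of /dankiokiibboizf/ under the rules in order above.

dangioxiibois

Rule 1 (regressive voicing assimilation): /z/ precedes the voiceless obstruent /f/, so it devoices to [s] by assimilation. /dankiokiibboizf/ → dankiokiibboisf.
Rule 2 (post-nasal voicing): /k/ is a voiceless stop immediately after the nasal /n/, so it voices to [g]. /dankiokiibboisf/ → dangiokiibboisf.
Rule 3 (intervocalic spirantization): /k/ is a stop between vowels /o/ and /i/, so it spirantizes to the fricative [x]. /dangiokiibboisf/ → dangioxiibboisf.
Rule 4 (degemination): /bb/ is a geminate; the first /b/ deletes. /dangioxiibboisf/ → dangioxiiboisf.
Rule 5 (final cluster simplification): /f/ is the second consonant of a word-final cluster /sf/, so it deletes. /dangioxiiboisf/ → dangioxiibois.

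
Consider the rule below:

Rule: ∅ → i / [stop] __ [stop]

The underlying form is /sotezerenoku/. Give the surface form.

No segment of /sotezerenoku/ meets the structural description of the rule, so the form surfaces unchanged.

sotezerenoku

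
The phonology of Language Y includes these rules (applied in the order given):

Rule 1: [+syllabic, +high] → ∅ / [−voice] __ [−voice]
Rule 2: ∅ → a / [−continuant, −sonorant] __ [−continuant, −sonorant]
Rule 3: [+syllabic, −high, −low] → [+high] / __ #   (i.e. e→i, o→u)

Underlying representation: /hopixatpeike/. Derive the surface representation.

Rule 1 (high vowel syncope): /i/ is a high vowel flanked by voiceless consonants /p/ and /x/, so it deletes. /hopixatpeike/ → hopxatpeike.
Rule 2 (stop-cluster a-epenthesis): /t/ and /p/ form a stop–stop cluster, so [a] is inserted between them. /hopxatpeike/ → hopxatapeike.
Rule 3 (final vowel raising): /e/ is a mid vowel in word-final position, so it raises to [i]. /hopxatapeike/ → hopxatapeiki.

hopxatapeiki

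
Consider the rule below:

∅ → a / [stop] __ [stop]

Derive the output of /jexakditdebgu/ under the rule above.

/k/ and /d/ form a stop–stop cluster, so [a] is inserted between them.
/t/ and /d/ form a stop–stop cluster, so [a] is inserted between them.
/b/ and /g/ form a stop–stop cluster, so [a] is inserted between them.
Surface form: [jexakaditadebagu].

jexakaditadebagu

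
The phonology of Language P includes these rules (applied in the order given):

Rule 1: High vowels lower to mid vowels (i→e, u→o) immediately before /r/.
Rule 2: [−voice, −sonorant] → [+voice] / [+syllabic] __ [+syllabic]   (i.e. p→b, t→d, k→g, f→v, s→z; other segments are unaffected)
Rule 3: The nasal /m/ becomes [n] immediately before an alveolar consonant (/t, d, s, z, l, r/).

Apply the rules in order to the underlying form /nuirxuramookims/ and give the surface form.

nuerxoramoogins

Rule 1 (pre-rhotic lowering): /i/ is a high vowel immediately before /r/, so it lowers to [e]. /u/ is a high vowel immediately before /r/, so it lowers to [o]. /nuirxuramookims/ → nuerxoramookims.
Rule 2 (intervocalic voicing): /k/ is a voiceless obstruent between vowels /o/ and /i/, so it voices to [g]. /nuerxoramookims/ → nuerxoramoogims.
Rule 3 (nasal place assimilation): /m/ precedes the alveolar consonant /s/, so it assimilates in place to [n]. /nuerxoramoogims/ → nuerxoramoogins.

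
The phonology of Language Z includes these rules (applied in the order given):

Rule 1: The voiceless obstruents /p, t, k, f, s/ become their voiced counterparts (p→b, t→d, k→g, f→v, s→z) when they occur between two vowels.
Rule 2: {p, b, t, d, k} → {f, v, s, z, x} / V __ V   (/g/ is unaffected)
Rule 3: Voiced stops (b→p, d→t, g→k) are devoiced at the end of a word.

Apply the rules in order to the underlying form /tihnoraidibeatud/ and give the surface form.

tihnoraiziveazut

Rule 1 (intervocalic voicing): /t/ is a voiceless obstruent between vowels /a/ and /u/, so it voices to [d]. /tihnoraidibeatud/ → tihnoraidibeadud.
Rule 2 (intervocalic spirantization): /d/ is a stop between vowels /i/ and /i/, so it spirantizes to the fricative [z]. /b/ is a stop between vowels /i/ and /e/, so it spirantizes to the fricative [v]. /d/ is a stop between vowels /a/ and /u/, so it spirantizes to the fricative [z]. /tihnoraidibeadud/ → tihnoraiziveazud.
Rule 3 (final devoicing): /d/ is a voiced stop in word-final position, so it devoices to [t]. /tihnoraiziveazud/ → tihnoraiziveazut.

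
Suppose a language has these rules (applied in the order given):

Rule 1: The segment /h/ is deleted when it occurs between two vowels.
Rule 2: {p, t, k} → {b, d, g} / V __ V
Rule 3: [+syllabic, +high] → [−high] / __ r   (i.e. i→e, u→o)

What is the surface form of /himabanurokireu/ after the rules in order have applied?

himabanorogereu

Rule 1 (intervocalic h-deletion): no segment meets the environment; /himabanurokireu/ is unchanged.
Rule 2 (intervocalic voicing): /k/ is a voiceless stop between vowels /o/ and /i/, so it voices to [g]. /himabanurokireu/ → himabanurogireu.
Rule 3 (pre-rhotic lowering): /u/ is a high vowel immediately before /r/, so it lowers to [o]. /i/ is a high vowel immediately before /r/, so it lowers to [e]. /himabanurogireu/ → himabanorogereu.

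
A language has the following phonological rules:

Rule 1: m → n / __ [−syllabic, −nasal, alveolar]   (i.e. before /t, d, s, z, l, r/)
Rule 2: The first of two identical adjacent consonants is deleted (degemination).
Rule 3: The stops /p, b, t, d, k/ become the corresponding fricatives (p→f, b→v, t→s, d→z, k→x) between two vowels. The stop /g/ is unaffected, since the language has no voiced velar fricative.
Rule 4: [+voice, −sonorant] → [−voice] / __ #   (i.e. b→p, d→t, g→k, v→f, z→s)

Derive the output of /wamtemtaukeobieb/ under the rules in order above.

wantentauxeoviep

Rule 1 (nasal place assimilation): /m/ precedes the alveolar consonant /t/, so it assimilates in place to [n]. /m/ precedes the alveolar consonant /t/, so it assimilates in place to [n]. /wamtemtaukeobieb/ → wantentaukeobieb.
Rule 2 (degemination): no segment meets the environment; /wantentaukeobieb/ is unchanged.
Rule 3 (intervocalic spirantization): /k/ is a stop between vowels /u/ and /e/, so it spirantizes to the fricative [x]. /b/ is a stop between vowels /o/ and /i/, so it spirantizes to the fricative [v]. /wantentaukeobieb/ → wantentauxeovieb.
Rule 4 (final devoicing): /b/ is a voiced obstruent in word-final position, so it devoices to [p]. /wantentauxeovieb/ → wantentauxeoviep.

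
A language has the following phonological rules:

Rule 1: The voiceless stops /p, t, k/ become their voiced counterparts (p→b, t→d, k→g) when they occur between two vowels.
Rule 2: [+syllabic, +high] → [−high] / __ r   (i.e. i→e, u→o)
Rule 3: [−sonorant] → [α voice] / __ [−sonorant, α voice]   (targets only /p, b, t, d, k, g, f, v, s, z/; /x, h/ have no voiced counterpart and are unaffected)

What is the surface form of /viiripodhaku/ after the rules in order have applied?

Rule 1 (intervocalic voicing): /p/ is a voiceless stop between vowels /i/ and /o/, so it voices to [b]. /k/ is a voiceless stop between vowels /a/ and /u/, so it voices to [g]. /viiripodhaku/ → viiribodhagu.
Rule 2 (pre-rhotic lowering): /i/ is a high vowel immediately before /r/, so it lowers to [e]. /viiribodhagu/ → vieribodhagu.
Rule 3 (regressive voicing assimilation): /d/ precedes the voiceless obstruent /h/, so it devoices to [t] by assimilation. /vieribodhagu/ → vieribothagu.

vieribothagu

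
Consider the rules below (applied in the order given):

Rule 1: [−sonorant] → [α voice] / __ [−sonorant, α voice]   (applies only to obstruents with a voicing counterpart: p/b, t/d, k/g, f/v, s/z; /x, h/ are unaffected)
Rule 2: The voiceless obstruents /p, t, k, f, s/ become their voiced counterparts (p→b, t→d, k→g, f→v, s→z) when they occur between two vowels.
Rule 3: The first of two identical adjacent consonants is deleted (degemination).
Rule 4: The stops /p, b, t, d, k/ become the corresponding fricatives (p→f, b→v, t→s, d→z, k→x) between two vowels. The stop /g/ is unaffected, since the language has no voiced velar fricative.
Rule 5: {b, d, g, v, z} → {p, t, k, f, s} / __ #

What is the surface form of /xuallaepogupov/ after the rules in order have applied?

Rule 1 (regressive voicing assimilation): no segment meets the environment; /xuallaepogupov/ is unchanged.
Rule 2 (intervocalic voicing): /p/ is a voiceless obstruent between vowels /e/ and /o/, so it voices to [b]. /p/ is a voiceless obstruent between vowels /u/ and /o/, so it voices to [b]. /xuallaepogupov/ → xuallaebogubov.
Rule 3 (degemination): /ll/ is a geminate; the first /l/ deletes. /xuallaebogubov/ → xualaebogubov.
Rule 4 (intervocalic spirantization): /b/ is a stop between vowels /e/ and /o/, so it spirantizes to the fricative [v]. /b/ is a stop between vowels /u/ and /o/, so it spirantizes to the fricative [v]. /xualaebogubov/ → xualaevoguvov.
Rule 5 (final devoicing): /v/ is a voiced obstruent in word-final position, so it devoices to [f]. /xualaevoguvov/ → xualaevoguvof.

xualaevoguvof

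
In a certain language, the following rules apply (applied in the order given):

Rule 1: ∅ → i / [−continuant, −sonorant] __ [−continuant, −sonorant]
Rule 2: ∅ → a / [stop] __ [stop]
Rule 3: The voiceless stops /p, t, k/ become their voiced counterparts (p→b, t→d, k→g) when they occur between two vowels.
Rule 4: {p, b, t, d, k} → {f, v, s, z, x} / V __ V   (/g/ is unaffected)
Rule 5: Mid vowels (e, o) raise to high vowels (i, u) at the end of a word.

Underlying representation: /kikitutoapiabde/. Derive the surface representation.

kigizuzoaviavizi

Rule 1 (stop-cluster i-epenthesis): /b/ and /d/ form a stop–stop cluster, so [i] is inserted between them. /kikitutoapiabde/ → kikitutoapiabide.
Rule 2 (stop-cluster a-epenthesis): no segment meets the environment; /kikitutoapiabide/ is unchanged.
Rule 3 (intervocalic voicing): /k/ is a voiceless stop between vowels /i/ and /i/, so it voices to [g]. /t/ is a voiceless stop between vowels /i/ and /u/, so it voices to [d]. /t/ is a voiceless stop between vowels /u/ and /o/, so it voices to [d]. /p/ is a voiceless stop between vowels /a/ and /i/, so it voices to [b]. /kikitutoapiabide/ → kigidudoabiabide.
Rule 4 (intervocalic spirantization): /d/ is a stop between vowels /i/ and /u/, so it spirantizes to the fricative [z]. /d/ is a stop between vowels /u/ and /o/, so it spirantizes to the fricative [z]. /b/ is a stop between vowels /a/ and /i/, so it spirantizes to the fricative [v]. /b/ is a stop between vowels /a/ and /i/, so it spirantizes to the fricative [v]. /d/ is a stop between vowels /i/ and /e/, so it spirantizes to the fricative [z]. /kigidudoabiabide/ → kigizuzoaviavize.
Rule 5 (final vowel raising): /e/ is a mid vowel in word-final position, so it raises to [i]. /kigizuzoaviavize/ → kigizuzoaviavizi.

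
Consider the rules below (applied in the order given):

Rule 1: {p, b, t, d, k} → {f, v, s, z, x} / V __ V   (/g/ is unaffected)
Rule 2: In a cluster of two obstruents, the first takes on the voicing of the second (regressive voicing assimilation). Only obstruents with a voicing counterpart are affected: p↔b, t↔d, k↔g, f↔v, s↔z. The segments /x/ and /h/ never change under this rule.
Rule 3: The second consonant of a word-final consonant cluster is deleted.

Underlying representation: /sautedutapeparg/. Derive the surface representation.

sausezusafefar

Rule 1 (intervocalic spirantization): /t/ is a stop between vowels /u/ and /e/, so it spirantizes to the fricative [s]. /d/ is a stop between vowels /e/ and /u/, so it spirantizes to the fricative [z]. /t/ is a stop between vowels /u/ and /a/, so it spirantizes to the fricative [s]. /p/ is a stop between vowels /a/ and /e/, so it spirantizes to the fricative [f]. /p/ is a stop between vowels /e/ and /a/, so it spirantizes to the fricative [f]. /sautedutapeparg/ → sausezusafefarg.
Rule 2 (regressive voicing assimilation): no segment meets the environment; /sausezusafefarg/ is unchanged.
Rule 3 (final cluster simplification): /g/ is the second consonant of a word-final cluster /rg/, so it deletes. /sausezusafefarg/ → sausezusafefar.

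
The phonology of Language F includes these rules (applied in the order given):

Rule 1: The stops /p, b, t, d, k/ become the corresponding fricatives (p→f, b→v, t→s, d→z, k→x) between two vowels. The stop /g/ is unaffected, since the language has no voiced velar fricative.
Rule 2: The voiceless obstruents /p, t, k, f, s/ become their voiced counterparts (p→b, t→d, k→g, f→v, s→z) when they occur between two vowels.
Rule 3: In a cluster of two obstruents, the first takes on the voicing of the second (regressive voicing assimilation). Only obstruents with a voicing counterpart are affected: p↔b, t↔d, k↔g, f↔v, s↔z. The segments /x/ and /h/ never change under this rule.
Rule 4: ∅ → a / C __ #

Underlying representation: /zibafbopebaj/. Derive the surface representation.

zivavbovevaja

Rule 1 (intervocalic spirantization): /b/ is a stop between vowels /i/ and /a/, so it spirantizes to the fricative [v]. /p/ is a stop between vowels /o/ and /e/, so it spirantizes to the fricative [f]. /b/ is a stop between vowels /e/ and /a/, so it spirantizes to the fricative [v]. /zibafbopebaj/ → zivafbofevaj.
Rule 2 (intervocalic voicing): /f/ is a voiceless obstruent between vowels /o/ and /e/, so it voices to [v]. /zivafbofevaj/ → zivafbovevaj.
Rule 3 (regressive voicing assimilation): /f/ precedes the voiced obstruent /b/, so it voices to [v] by assimilation. /zivafbovevaj/ → zivavbovevaj.
Rule 4 (final a-epenthesis): the form ends in the consonant /j/, so [a] is inserted word-finally. /zivavbovevaj/ → zivavbovevaja.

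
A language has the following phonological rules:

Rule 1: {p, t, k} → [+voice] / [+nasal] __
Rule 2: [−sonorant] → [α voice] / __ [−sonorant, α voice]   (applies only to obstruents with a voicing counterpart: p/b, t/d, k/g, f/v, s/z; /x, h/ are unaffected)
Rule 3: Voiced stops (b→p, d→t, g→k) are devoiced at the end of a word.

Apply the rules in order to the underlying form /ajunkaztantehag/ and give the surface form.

Rule 1 (post-nasal voicing): /k/ is a voiceless stop immediately after the nasal /n/, so it voices to [g]. /t/ is a voiceless stop immediately after the nasal /n/, so it voices to [d]. /ajunkaztantehag/ → ajungaztandehag.
Rule 2 (regressive voicing assimilation): /z/ precedes the voiceless obstruent /t/, so it devoices to [s] by assimilation. /ajungaztandehag/ → ajungastandehag.
Rule 3 (final devoicing): /g/ is a voiced stop in word-final position, so it devoices to [k]. /ajungastandehag/ → ajungastandehak.

ajungastandehak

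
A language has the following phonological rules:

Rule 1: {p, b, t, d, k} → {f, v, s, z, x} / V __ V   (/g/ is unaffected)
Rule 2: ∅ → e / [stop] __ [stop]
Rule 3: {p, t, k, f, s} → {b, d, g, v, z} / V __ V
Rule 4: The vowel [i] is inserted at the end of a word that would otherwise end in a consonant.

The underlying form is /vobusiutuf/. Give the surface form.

vovuziuzufi

Rule 1 (intervocalic spirantization): /b/ is a stop between vowels /o/ and /u/, so it spirantizes to the fricative [v]. /t/ is a stop between vowels /u/ and /u/, so it spirantizes to the fricative [s]. /vobusiutuf/ → vovusiusuf.
Rule 2 (stop-cluster e-epenthesis): no segment meets the environment; /vovusiusuf/ is unchanged.
Rule 3 (intervocalic voicing): /s/ is a voiceless obstruent between vowels /u/ and /i/, so it voices to [z]. /s/ is a voiceless obstruent between vowels /u/ and /u/, so it voices to [z]. /vovusiusuf/ → vovuziuzuf.
Rule 4 (final i-epenthesis): the form ends in the consonant /f/, so [i] is inserted word-finally. /vovuziuzuf/ → vovuziuzufi.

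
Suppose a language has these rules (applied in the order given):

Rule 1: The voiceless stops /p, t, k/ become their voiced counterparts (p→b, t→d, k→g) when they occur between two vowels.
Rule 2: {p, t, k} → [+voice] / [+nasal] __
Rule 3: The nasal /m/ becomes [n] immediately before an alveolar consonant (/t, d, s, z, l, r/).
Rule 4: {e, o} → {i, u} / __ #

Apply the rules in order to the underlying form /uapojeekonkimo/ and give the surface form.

Rule 1 (intervocalic voicing): /p/ is a voiceless stop between vowels /a/ and /o/, so it voices to [b]. /k/ is a voiceless stop between vowels /e/ and /o/, so it voices to [g]. /uapojeekonkimo/ → uabojeegonkimo.
Rule 2 (post-nasal voicing): /k/ is a voiceless stop immediately after the nasal /n/, so it voices to [g]. /uabojeegonkimo/ → uabojeegongimo.
Rule 3 (nasal place assimilation): no segment meets the environment; /uabojeegongimo/ is unchanged.
Rule 4 (final vowel raising): /o/ is a mid vowel in word-final position, so it raises to [u]. /uabojeegongimo/ → uabojeegongimu.

uabojeegongimu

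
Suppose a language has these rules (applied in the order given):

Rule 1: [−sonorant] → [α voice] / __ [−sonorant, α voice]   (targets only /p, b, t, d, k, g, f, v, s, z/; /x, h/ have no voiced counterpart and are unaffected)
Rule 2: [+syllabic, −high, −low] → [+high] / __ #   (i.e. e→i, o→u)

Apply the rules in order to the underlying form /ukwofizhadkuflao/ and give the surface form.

Rule 1 (regressive voicing assimilation): /z/ precedes the voiceless obstruent /h/, so it devoices to [s] by assimilation. /d/ precedes the voiceless obstruent /k/, so it devoices to [t] by assimilation. /ukwofizhadkuflao/ → ukwofishatkuflao.
Rule 2 (final vowel raising): /o/ is a mid vowel in word-final position, so it raises to [u]. /ukwofishatkuflao/ → ukwofishatkuflau.

ukwofishatkuflau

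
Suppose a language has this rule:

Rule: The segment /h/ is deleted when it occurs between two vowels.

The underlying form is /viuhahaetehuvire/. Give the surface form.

viuaaeteuvire

/h/ occurs between vowels /u/ and /a/, so it deletes.
/h/ occurs between vowels /a/ and /a/, so it deletes.
/h/ occurs between vowels /e/ and /u/, so it deletes.
Surface form: [viuaaeteuvire].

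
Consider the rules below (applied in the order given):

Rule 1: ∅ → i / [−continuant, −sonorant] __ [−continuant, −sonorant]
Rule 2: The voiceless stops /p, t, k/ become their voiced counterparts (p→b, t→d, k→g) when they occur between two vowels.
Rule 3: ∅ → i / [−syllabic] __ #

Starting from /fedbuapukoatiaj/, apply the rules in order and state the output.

Rule 1 (stop-cluster i-epenthesis): /d/ and /b/ form a stop–stop cluster, so [i] is inserted between them. /fedbuapukoatiaj/ → fedibuapukoatiaj.
Rule 2 (intervocalic voicing): /p/ is a voiceless stop between vowels /a/ and /u/, so it voices to [b]. /k/ is a voiceless stop between vowels /u/ and /o/, so it voices to [g]. /t/ is a voiceless stop between vowels /a/ and /i/, so it voices to [d]. /fedibuapukoatiaj/ → fedibuabugoadiaj.
Rule 3 (final i-epenthesis): the form ends in the consonant /j/, so [i] is inserted word-finally. /fedibuabugoadiaj/ → fedibuabugoadiaji.

fedibuabugoadiaji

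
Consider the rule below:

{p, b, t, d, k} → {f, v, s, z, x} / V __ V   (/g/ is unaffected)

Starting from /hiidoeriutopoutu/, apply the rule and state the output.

/d/ is a stop between vowels /i/ and /o/, so it spirantizes to the fricative [z].
/t/ is a stop between vowels /u/ and /o/, so it spirantizes to the fricative [s].
/p/ is a stop between vowels /o/ and /o/, so it spirantizes to the fricative [f].
/t/ is a stop between vowels /u/ and /u/, so it spirantizes to the fricative [s].
Surface form: [hiizoeriusofousu].

hiizoeriusofousu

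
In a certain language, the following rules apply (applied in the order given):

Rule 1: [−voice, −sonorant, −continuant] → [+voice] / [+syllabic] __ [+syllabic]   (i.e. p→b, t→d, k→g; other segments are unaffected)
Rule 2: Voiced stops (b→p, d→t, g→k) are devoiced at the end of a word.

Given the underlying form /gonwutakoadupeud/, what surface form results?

Rule 1 (intervocalic voicing): /t/ is a voiceless stop between vowels /u/ and /a/, so it voices to [d]. /k/ is a voiceless stop between vowels /a/ and /o/, so it voices to [g]. /p/ is a voiceless stop between vowels /u/ and /e/, so it voices to [b]. /gonwutakoadupeud/ → gonwudagoadubeud.
Rule 2 (final devoicing): /d/ is a voiced stop in word-final position, so it devoices to [t]. /gonwudagoadubeud/ → gonwudagoadubeut.

gonwudagoadubeut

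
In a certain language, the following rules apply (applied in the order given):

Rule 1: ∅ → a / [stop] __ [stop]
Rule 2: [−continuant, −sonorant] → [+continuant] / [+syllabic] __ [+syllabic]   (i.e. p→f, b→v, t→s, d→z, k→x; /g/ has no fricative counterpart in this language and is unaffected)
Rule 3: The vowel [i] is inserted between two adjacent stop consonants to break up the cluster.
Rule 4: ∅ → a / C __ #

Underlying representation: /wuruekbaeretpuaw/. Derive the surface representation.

Rule 1 (stop-cluster a-epenthesis): /k/ and /b/ form a stop–stop cluster, so [a] is inserted between them. /t/ and /p/ form a stop–stop cluster, so [a] is inserted between them. /wuruekbaeretpuaw/ → wuruekabaeretapuaw.
Rule 2 (intervocalic spirantization): /k/ is a stop between vowels /e/ and /a/, so it spirantizes to the fricative [x]. /b/ is a stop between vowels /a/ and /a/, so it spirantizes to the fricative [v]. /t/ is a stop between vowels /e/ and /a/, so it spirantizes to the fricative [s]. /p/ is a stop between vowels /a/ and /u/, so it spirantizes to the fricative [f]. /wuruekabaeretapuaw/ → wuruexavaeresafuaw.
Rule 3 (stop-cluster i-epenthesis): no segment meets the environment; /wuruexavaeresafuaw/ is unchanged.
Rule 4 (final a-epenthesis): the form ends in the consonant /w/, so [a] is inserted word-finally. /wuruexavaeresafuaw/ → wuruexavaeresafuawa.

wuruexavaeresafuawa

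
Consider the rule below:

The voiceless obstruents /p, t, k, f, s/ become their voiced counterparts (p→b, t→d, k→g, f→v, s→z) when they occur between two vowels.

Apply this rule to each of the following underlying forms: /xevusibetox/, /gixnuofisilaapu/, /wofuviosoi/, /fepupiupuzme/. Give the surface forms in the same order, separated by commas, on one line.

xevuzibedox, gixnuovizilaabu, wovuviozoi, febubiubuzme

/xevusibetox/: /s/ is a voiceless obstruent between vowels /u/ and /i/, so it voices to [z]. /t/ is a voiceless obstruent between vowels /e/ and /o/, so it voices to [d]. → [xevuzibedox].
/gixnuofisilaapu/: /f/ is a voiceless obstruent between vowels /o/ and /i/, so it voices to [v]. /s/ is a voiceless obstruent between vowels /i/ and /i/, so it voices to [z]. /p/ is a voiceless obstruent between vowels /a/ and /u/, so it voices to [b]. → [gixnuovizilaabu].
/wofuviosoi/: /f/ is a voiceless obstruent between vowels /o/ and /u/, so it voices to [v]. /s/ is a voiceless obstruent between vowels /o/ and /o/, so it voices to [z]. → [wovuviozoi].
/fepupiupuzme/: /p/ is a voiceless obstruent between vowels /e/ and /u/, so it voices to [b]. /p/ is a voiceless obstruent between vowels /u/ and /i/, so it voices to [b]. /p/ is a voiceless obstruent between vowels /u/ and /u/, so it voices to [b]. → [febubiubuzme].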